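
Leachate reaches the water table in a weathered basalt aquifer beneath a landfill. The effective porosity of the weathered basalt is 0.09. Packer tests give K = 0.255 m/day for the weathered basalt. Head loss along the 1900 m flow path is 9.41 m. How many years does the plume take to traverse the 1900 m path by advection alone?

Hydraulic gradient i = Δh / L = 9.41 / 1900 = 0.004953.
Darcy flux q = K · i = 0.2550 × 0.004953 = 0.001263 m/day.
Seepage velocity v = q / n_e = 0.001263 / 0.09 = 0.01403 m/day.
Travel time t = L / v = 1900 / 0.01403 = 1.354e+05 days = 370.7 years.

371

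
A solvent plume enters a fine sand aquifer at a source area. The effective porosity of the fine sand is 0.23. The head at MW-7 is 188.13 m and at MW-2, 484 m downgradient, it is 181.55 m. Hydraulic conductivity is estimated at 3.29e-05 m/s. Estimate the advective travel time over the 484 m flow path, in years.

7.89

Convert K: 3.29e-05 m/s × 86400 = 2.843 m/day.
Hydraulic gradient i = (188.13 − 181.55) / 484 = 6.58 / 484 = 0.01360.
Darcy flux q = K · i = 2.843 × 0.01360 = 0.03864 m/day.
Seepage velocity v = q / n_e = 0.03864 / 0.23 = 0.1680 m/day.
Travel time t = L / v = 484 / 0.1680 = 2881 days = 7.887 years.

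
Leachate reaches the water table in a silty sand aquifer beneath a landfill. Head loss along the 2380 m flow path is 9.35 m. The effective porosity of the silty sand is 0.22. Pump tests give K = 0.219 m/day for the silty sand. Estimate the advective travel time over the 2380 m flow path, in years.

1670

Hydraulic gradient i = Δh / L = 9.35 / 2380 = 0.003929.
Darcy flux q = K · i = 0.2190 × 0.003929 = 0.0008604 m/day.
Seepage velocity v = q / n_e = 0.0008604 / 0.22 = 0.003911 m/day.
Travel time t = L / v = 2380 / 0.003911 = 6.086e+05 days = 1666 years.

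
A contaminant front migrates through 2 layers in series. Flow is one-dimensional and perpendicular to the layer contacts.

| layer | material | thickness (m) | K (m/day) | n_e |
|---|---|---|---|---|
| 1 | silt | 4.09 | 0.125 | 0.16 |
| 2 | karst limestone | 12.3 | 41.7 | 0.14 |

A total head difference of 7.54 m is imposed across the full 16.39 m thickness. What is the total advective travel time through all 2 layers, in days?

10.4

With flow normal to the layers, continuity requires the same specific discharge q through every layer.
Σ(b_i/K_i) = 4.09/0.125 + 12.3/41.7 = 33.01 d.
q = Δh / Σ(b_i/K_i) = 7.54 / 33.01 = 0.2284 m/day.
In each layer the seepage velocity is v_i = q/n_i, so the layer transit time is t_i = b_i·n_i / q:
  layer 1 (silt): t_1 = 4.09 × 0.16 / 0.2284 = 2.865 d
  layer 2 (karst limestone): t_2 = 12.3 × 0.14 / 0.2284 = 7.540 d
Total t = Σ t_i = 10.41 days.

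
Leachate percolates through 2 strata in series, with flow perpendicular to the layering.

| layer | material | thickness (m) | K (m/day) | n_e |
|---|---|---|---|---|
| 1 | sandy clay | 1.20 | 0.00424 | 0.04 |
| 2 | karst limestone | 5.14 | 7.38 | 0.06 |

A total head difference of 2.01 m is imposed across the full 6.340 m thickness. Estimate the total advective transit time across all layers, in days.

50.3

With flow normal to the layers, continuity requires the same specific discharge q through every layer.
Σ(b_i/K_i) = 1.20/0.00424 + 5.14/7.38 = 283.7 d.
q = Δh / Σ(b_i/K_i) = 2.01 / 283.7 = 0.007085 m/day.
In each layer the seepage velocity is v_i = q/n_i, so the layer transit time is t_i = b_i·n_i / q:
  layer 1 (sandy clay): t_1 = 1.20 × 0.04 / 0.007085 = 6.775 d
  layer 2 (karst limestone): t_2 = 5.14 × 0.06 / 0.007085 = 43.53 d
Total t = Σ t_i = 50.31 days.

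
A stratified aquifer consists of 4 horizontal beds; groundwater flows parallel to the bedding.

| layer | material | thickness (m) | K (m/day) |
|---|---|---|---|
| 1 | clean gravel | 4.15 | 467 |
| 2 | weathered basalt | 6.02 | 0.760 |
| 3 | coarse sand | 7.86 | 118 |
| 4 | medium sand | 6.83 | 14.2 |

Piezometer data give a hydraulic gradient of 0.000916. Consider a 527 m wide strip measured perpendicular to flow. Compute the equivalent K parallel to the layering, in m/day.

Flow is parallel to layering, so each bed carries its own Darcy discharge and the transmissivities add.
Σ(K_i·b_i) = 467×4.15 + 0.760×6.02 + 118×7.86 + 14.2×6.83 = 2967 m²/day.
Total thickness b = 24.86 m, so K_eq = Σ(K_i·b_i)/b = 119.4 m/day.

119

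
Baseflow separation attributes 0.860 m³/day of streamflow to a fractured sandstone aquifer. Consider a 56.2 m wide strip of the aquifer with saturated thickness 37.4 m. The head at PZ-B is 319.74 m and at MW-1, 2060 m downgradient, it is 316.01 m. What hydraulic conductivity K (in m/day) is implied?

Cross-sectional area A = 56.2 × 37.4 = 2102 m².
Hydraulic gradient i = (319.74 − 316.01) / 2060 = 3.73 / 2060 = 0.001811.
From Q = K·A·i, K = Q / (A·i) = 0.860 / (2102 × 0.001811) = 0.2260 m/day.

0.226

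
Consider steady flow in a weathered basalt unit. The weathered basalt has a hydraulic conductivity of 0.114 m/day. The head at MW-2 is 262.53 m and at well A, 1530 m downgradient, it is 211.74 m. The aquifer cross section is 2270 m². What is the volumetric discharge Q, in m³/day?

8.59

Hydraulic gradient i = (262.53 − 211.74) / 1530 = 50.79 / 1530 = 0.03320.
Darcy's law: Q = K · A · i = 0.1140 × 2270 × 0.03320 = 8.590 m³/day.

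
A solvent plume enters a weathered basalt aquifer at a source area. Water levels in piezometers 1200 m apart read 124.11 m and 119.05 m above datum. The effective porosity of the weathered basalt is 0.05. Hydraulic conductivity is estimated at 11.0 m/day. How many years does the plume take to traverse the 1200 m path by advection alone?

Hydraulic gradient i = (124.11 − 119.05) / 1200 = 5.06 / 1200 = 0.004217.
Darcy flux q = K · i = 11.00 × 0.004217 = 0.04638 m/day.
Seepage velocity v = q / n_e = 0.04638 / 0.05 = 0.9277 m/day.
Travel time t = L / v = 1200 / 0.9277 = 1294 days = 3.542 years.

3.54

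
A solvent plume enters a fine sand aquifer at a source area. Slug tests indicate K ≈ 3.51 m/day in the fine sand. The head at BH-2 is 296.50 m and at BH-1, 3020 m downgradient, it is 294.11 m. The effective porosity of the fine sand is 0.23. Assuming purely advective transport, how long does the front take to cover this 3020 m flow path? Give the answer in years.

685

Hydraulic gradient i = (296.50 − 294.11) / 3020 = 2.39 / 3020 = 0.0007914.
Darcy flux q = K · i = 3.510 × 0.0007914 = 0.002778 m/day.
Seepage velocity v = q / n_e = 0.002778 / 0.23 = 0.01208 m/day.
Travel time t = L / v = 3020 / 0.01208 = 2.501e+05 days = 684.6 years.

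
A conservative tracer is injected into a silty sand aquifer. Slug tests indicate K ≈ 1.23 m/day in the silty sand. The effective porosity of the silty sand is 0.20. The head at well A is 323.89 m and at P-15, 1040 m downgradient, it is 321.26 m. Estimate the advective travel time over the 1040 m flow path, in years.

183

Hydraulic gradient i = (323.89 − 321.26) / 1040 = 2.63 / 1040 = 0.002529.
Darcy flux q = K · i = 1.230 × 0.002529 = 0.003110 m/day.
Seepage velocity v = q / n_e = 0.003110 / 0.20 = 0.01555 m/day.
Travel time t = L / v = 1040 / 0.01555 = 66871 days = 183.1 years.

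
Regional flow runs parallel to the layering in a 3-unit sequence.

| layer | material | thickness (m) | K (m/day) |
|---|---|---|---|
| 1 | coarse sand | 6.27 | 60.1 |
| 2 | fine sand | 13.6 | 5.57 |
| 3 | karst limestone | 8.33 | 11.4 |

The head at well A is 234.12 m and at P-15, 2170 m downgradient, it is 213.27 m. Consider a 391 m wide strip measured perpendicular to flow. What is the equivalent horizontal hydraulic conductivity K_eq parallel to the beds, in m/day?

19.4

Flow is parallel to layering, so each bed carries its own Darcy discharge and the transmissivities add.
Σ(K_i·b_i) = 60.1×6.27 + 5.57×13.6 + 11.4×8.33 = 547.5 m²/day.
Total thickness b = 28.20 m, so K_eq = Σ(K_i·b_i)/b = 19.42 m/day.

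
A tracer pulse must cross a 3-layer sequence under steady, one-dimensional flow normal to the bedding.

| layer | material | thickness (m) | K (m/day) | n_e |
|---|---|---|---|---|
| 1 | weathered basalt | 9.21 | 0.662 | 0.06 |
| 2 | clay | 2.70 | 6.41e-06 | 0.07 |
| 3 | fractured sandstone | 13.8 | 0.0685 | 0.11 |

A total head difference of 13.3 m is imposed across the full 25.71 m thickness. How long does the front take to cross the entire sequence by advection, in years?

196

With flow normal to the layers, continuity requires the same specific discharge q through every layer.
Σ(b_i/K_i) = 9.21/0.662 + 2.70/6.41e-06 + 13.8/0.0685 = 4.214e+05 d.
q = Δh / Σ(b_i/K_i) = 13.3 / 4.214e+05 = 3.156e-05 m/day.
In each layer the seepage velocity is v_i = q/n_i, so the layer transit time is t_i = b_i·n_i / q:
  layer 1 (weathered basalt): t_1 = 9.21 × 0.06 / 3.156e-05 = 17510 d
  layer 2 (clay): t_2 = 2.70 × 0.07 / 3.156e-05 = 5989 d
  layer 3 (fractured sandstone): t_3 = 13.8 × 0.11 / 3.156e-05 = 48100 d
Total t = Σ t_i = 71599 days = 196.0 years.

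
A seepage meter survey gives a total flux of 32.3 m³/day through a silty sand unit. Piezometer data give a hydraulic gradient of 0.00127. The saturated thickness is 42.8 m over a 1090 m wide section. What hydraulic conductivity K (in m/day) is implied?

0.545

Cross-sectional area A = 1090 × 42.8 = 46652 m².
Hydraulic gradient i = 0.00127.
From Q = K·A·i, K = Q / (A·i) = 32.3 / (46652 × 0.001270) = 0.5452 m/day.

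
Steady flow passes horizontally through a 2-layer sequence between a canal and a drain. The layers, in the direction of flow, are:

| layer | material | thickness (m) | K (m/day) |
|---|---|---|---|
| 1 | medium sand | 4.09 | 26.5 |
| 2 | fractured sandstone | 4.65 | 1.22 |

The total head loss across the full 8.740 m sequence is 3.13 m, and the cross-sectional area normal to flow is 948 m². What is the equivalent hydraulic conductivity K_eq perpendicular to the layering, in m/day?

2.20

Flow is perpendicular to layering, so the layers act in series and the equivalent K is the thickness-weighted harmonic mean.
Total thickness L = 4.09 + 4.65 = 8.740 m.
Σ(b_i/K_i) = 4.09/26.5 + 4.65/1.22 = 3.966 d.
K_eq = L / Σ(b_i/K_i) = 8.740 / 3.966 = 2.204 m/day.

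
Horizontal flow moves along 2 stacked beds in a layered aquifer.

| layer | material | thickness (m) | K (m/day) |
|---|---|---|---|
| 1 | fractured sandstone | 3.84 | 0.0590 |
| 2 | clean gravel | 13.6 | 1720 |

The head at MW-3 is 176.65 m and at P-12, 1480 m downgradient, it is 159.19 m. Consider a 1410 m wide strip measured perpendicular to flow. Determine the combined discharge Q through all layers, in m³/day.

389000

Flow is parallel to layering, so each bed carries its own Darcy discharge and the transmissivities add.
Σ(K_i·b_i) = 0.0590×3.84 + 1720×13.6 = 23392 m²/day.
Hydraulic gradient i = (176.65 − 159.19) / 1480 = 17.46 / 1480 = 0.01180.
Q = Σ(K_i·b_i) · W · i = 23392 × 1410 × 0.01180 = 3.891e+05 m³/day.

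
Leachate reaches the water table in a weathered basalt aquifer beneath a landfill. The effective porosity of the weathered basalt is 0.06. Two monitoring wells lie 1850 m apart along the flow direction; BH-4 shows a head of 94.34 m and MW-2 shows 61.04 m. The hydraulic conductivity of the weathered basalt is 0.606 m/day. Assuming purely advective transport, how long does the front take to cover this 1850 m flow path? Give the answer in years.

27.9

Hydraulic gradient i = (94.34 − 61.04) / 1850 = 33.3 / 1850 = 0.01800.
Darcy flux q = K · i = 0.6060 × 0.01800 = 0.01091 m/day.
Seepage velocity v = q / n_e = 0.01091 / 0.06 = 0.1818 m/day.
Travel time t = L / v = 1850 / 0.1818 = 10176 days = 27.86 years.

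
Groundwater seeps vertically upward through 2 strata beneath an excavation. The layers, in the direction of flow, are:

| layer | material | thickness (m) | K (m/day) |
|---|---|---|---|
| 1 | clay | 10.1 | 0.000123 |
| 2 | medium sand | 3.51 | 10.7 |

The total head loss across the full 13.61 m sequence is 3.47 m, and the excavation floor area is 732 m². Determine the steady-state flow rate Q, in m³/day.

0.0309

Flow is perpendicular to layering, so the layers act in series and the equivalent K is the thickness-weighted harmonic mean.
Total thickness L = 10.1 + 3.51 = 13.61 m.
Σ(b_i/K_i) = 10.1/0.000123 + 3.51/10.7 = 82114 d.
K_eq = L / Σ(b_i/K_i) = 13.61 / 82114 = 0.0001657 m/day.
Q = K_eq · A · (Δh/L) = 0.0001657 × 732 × (3.47/13.61) = 0.03093 m³/day.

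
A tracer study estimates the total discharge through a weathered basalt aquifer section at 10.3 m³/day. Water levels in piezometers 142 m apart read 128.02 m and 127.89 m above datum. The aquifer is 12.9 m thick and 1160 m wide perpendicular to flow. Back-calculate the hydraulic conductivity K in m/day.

0.752

Cross-sectional area A = 1160 × 12.9 = 14964 m².
Hydraulic gradient i = (128.02 − 127.89) / 142 = 0.13 / 142 = 0.0009155.
From Q = K·A·i, K = Q / (A·i) = 10.3 / (14964 × 0.0009155) = 0.7519 m/day.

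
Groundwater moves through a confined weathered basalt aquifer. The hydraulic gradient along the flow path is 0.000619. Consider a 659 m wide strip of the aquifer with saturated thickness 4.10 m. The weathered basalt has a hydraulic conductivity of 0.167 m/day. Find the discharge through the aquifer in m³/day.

Cross-sectional area A = 659 × 4.10 = 2702 m².
Hydraulic gradient i = 0.000619.
Darcy's law: Q = K · A · i = 0.1670 × 2702 × 0.0006190 = 0.2793 m³/day.

0.279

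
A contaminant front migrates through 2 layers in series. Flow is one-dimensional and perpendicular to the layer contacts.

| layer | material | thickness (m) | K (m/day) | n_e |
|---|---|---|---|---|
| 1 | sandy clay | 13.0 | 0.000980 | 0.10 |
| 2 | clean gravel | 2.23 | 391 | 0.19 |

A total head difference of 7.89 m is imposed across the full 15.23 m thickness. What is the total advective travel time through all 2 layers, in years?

7.93

With flow normal to the layers, continuity requires the same specific discharge q through every layer.
Σ(b_i/K_i) = 13.0/0.000980 + 2.23/391 = 13265 d.
q = Δh / Σ(b_i/K_i) = 7.89 / 13265 = 0.0005948 m/day.
In each layer the seepage velocity is v_i = q/n_i, so the layer transit time is t_i = b_i·n_i / q:
  layer 1 (sandy clay): t_1 = 13.0 × 0.10 / 0.0005948 = 2186 d
  layer 2 (clean gravel): t_2 = 2.23 × 0.19 / 0.0005948 = 712.4 d
Total t = Σ t_i = 2898 days = 7.934 years.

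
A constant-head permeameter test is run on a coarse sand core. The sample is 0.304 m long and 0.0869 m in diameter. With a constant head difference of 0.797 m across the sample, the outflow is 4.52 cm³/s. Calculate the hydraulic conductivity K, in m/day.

Cross-sectional area A = π·(d/2)² = π × (0.0869/2)² = 0.005931 m².
Convert discharge: 4.52 cm³/s = 4.520e-06 m³/s.
Darcy's law rearranged: K = Q·L / (A·Δh) = 4.520e-06 × 0.304 / (0.005931 × 0.797) = 0.0002907 m/s = 25.12 m/day.

25.1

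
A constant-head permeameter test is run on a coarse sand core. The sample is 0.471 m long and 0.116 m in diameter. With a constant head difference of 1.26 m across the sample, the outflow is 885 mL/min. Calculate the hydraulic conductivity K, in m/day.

45.1

Cross-sectional area A = π·(d/2)² = π × (0.116/2)² = 0.01057 m².
Convert discharge: 885 mL/min = 1.475e-05 m³/s.
Darcy's law rearranged: K = Q·L / (A·Δh) = 1.475e-05 × 0.471 / (0.01057 × 1.26) = 0.0005217 m/s = 45.08 m/day.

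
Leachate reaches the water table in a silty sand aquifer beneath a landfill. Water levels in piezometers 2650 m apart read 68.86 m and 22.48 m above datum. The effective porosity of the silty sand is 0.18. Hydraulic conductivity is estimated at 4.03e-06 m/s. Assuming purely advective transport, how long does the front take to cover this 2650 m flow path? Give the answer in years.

Convert K: 4.03e-06 m/s × 86400 = 0.3482 m/day.
Hydraulic gradient i = (68.86 − 22.48) / 2650 = 46.38 / 2650 = 0.01750.
Darcy flux q = K · i = 0.3482 × 0.01750 = 0.006094 m/day.
Seepage velocity v = q / n_e = 0.006094 / 0.18 = 0.03386 m/day.
Travel time t = L / v = 2650 / 0.03386 = 78273 days = 214.3 years.

214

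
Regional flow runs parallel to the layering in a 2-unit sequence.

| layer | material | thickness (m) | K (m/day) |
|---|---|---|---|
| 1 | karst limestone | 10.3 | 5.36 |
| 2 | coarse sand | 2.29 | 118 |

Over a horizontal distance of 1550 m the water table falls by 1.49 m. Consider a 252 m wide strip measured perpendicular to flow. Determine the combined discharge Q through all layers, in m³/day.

78.8

Flow is parallel to layering, so each bed carries its own Darcy discharge and the transmissivities add.
Σ(K_i·b_i) = 5.36×10.3 + 118×2.29 = 325.4 m²/day.
Hydraulic gradient i = Δh / L = 1.49 / 1550 = 0.0009613.
Q = Σ(K_i·b_i) · W · i = 325.4 × 252 × 0.0009613 = 78.83 m³/day.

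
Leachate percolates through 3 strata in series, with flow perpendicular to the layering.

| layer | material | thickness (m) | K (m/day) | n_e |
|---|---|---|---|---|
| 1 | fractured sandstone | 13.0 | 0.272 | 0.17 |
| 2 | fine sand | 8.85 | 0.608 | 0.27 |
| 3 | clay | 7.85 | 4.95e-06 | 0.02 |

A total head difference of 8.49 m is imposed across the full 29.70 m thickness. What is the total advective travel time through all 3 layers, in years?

With flow normal to the layers, continuity requires the same specific discharge q through every layer.
Σ(b_i/K_i) = 13.0/0.272 + 8.85/0.608 + 7.85/4.95e-06 = 1.586e+06 d.
q = Δh / Σ(b_i/K_i) = 8.49 / 1.586e+06 = 5.353e-06 m/day.
In each layer the seepage velocity is v_i = q/n_i, so the layer transit time is t_i = b_i·n_i / q:
  layer 1 (fractured sandstone): t_1 = 13.0 × 0.17 / 5.353e-06 = 4.128e+05 d
  layer 2 (fine sand): t_2 = 8.85 × 0.27 / 5.353e-06 = 4.464e+05 d
  layer 3 (clay): t_3 = 7.85 × 0.02 / 5.353e-06 = 29327 d
Total t = Σ t_i = 8.885e+05 days = 2433 years.

2430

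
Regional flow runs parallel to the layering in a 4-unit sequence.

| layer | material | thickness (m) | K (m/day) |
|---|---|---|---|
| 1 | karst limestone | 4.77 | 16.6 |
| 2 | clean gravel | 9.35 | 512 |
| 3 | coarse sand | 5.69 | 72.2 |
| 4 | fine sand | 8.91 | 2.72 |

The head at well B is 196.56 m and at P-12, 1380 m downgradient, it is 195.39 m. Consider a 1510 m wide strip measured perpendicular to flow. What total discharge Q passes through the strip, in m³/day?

Flow is parallel to layering, so each bed carries its own Darcy discharge and the transmissivities add.
Σ(K_i·b_i) = 16.6×4.77 + 512×9.35 + 72.2×5.69 + 2.72×8.91 = 5301 m²/day.
Hydraulic gradient i = (196.56 − 195.39) / 1380 = 1.17 / 1380 = 0.0008478.
Q = Σ(K_i·b_i) · W · i = 5301 × 1510 × 0.0008478 = 6787 m³/day.

6790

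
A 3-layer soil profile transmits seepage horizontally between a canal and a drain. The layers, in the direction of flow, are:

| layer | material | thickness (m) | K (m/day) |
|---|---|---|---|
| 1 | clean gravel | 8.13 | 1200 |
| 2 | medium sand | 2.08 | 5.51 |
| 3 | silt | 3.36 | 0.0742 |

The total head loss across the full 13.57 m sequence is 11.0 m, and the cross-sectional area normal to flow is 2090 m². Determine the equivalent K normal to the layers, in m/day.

Flow is perpendicular to layering, so the layers act in series and the equivalent K is the thickness-weighted harmonic mean.
Total thickness L = 8.13 + 2.08 + 3.36 = 13.57 m.
Σ(b_i/K_i) = 8.13/1200 + 2.08/5.51 + 3.36/0.0742 = 45.67 d.
K_eq = L / Σ(b_i/K_i) = 13.57 / 45.67 = 0.2971 m/day.

0.297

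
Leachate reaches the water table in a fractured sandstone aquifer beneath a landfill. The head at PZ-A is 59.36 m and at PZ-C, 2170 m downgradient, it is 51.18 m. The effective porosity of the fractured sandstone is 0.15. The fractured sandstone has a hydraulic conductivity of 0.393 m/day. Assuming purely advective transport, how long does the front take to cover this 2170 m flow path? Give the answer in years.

602

Hydraulic gradient i = (59.36 − 51.18) / 2170 = 8.18 / 2170 = 0.003770.
Darcy flux q = K · i = 0.3930 × 0.003770 = 0.001481 m/day.
Seepage velocity v = q / n_e = 0.001481 / 0.15 = 0.009876 m/day.
Travel time t = L / v = 2170 / 0.009876 = 2.197e+05 days = 601.6 years.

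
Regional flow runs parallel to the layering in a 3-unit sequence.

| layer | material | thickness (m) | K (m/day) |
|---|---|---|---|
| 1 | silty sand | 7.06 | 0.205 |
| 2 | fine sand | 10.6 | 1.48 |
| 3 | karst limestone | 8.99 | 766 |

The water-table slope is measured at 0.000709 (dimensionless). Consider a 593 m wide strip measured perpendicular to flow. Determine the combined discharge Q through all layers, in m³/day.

Flow is parallel to layering, so each bed carries its own Darcy discharge and the transmissivities add.
Σ(K_i·b_i) = 0.205×7.06 + 1.48×10.6 + 766×8.99 = 6903 m²/day.
Hydraulic gradient i = 0.000709.
Q = Σ(K_i·b_i) · W · i = 6903 × 593 × 0.0007090 = 2902 m³/day.

2900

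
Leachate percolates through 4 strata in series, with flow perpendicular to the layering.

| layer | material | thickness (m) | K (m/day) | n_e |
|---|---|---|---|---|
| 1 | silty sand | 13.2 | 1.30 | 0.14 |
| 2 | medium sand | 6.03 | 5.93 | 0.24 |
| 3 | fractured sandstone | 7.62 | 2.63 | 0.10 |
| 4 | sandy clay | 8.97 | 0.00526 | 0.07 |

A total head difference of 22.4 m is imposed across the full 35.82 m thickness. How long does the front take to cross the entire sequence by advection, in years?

0.985

With flow normal to the layers, continuity requires the same specific discharge q through every layer.
Σ(b_i/K_i) = 13.2/1.30 + 6.03/5.93 + 7.62/2.63 + 8.97/0.00526 = 1719 d.
q = Δh / Σ(b_i/K_i) = 22.4 / 1719 = 0.01303 m/day.
In each layer the seepage velocity is v_i = q/n_i, so the layer transit time is t_i = b_i·n_i / q:
  layer 1 (silty sand): t_1 = 13.2 × 0.14 / 0.01303 = 141.8 d
  layer 2 (medium sand): t_2 = 6.03 × 0.24 / 0.01303 = 111.1 d
  layer 3 (fractured sandstone): t_3 = 7.62 × 0.10 / 0.01303 = 58.49 d
  layer 4 (sandy clay): t_4 = 8.97 × 0.07 / 0.01303 = 48.20 d
Total t = Σ t_i = 359.6 days = 0.9846 years.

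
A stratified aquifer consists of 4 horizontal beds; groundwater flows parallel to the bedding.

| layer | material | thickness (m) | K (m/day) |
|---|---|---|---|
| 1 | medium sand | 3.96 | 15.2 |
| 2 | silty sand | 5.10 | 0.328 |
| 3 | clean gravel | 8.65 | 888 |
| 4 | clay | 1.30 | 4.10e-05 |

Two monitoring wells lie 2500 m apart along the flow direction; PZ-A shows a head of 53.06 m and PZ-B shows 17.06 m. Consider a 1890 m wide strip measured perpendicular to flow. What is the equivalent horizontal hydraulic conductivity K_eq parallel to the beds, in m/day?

Flow is parallel to layering, so each bed carries its own Darcy discharge and the transmissivities add.
Σ(K_i·b_i) = 15.2×3.96 + 0.328×5.10 + 888×8.65 + 4.10e-05×1.30 = 7743 m²/day.
Total thickness b = 19.01 m, so K_eq = Σ(K_i·b_i)/b = 407.3 m/day.

407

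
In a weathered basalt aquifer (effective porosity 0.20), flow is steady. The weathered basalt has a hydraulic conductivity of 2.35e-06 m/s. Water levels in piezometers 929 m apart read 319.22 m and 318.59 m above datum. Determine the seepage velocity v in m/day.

0.000688

Convert K: 2.35e-06 m/s × 86400 = 0.2030 m/day.
Hydraulic gradient i = (319.22 − 318.59) / 929 = 0.63 / 929 = 0.0006781.
Darcy flux q = K · i = 0.2030 × 0.0006781 = 0.0001377 m/day.
Seepage velocity v = q / n_e = 0.0001377 / 0.20 = 0.0006885 m/day.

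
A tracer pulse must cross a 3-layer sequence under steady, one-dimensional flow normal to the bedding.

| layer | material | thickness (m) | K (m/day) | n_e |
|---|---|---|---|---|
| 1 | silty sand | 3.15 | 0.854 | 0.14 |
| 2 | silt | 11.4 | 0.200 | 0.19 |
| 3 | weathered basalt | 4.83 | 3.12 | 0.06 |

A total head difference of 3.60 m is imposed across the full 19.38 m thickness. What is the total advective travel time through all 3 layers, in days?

50.1

With flow normal to the layers, continuity requires the same specific discharge q through every layer.
Σ(b_i/K_i) = 3.15/0.854 + 11.4/0.200 + 4.83/3.12 = 62.24 d.
q = Δh / Σ(b_i/K_i) = 3.60 / 62.24 = 0.05784 m/day.
In each layer the seepage velocity is v_i = q/n_i, so the layer transit time is t_i = b_i·n_i / q:
  layer 1 (silty sand): t_1 = 3.15 × 0.14 / 0.05784 = 7.624 d
  layer 2 (silt): t_2 = 11.4 × 0.19 / 0.05784 = 37.45 d
  layer 3 (weathered basalt): t_3 = 4.83 × 0.06 / 0.05784 = 5.010 d
Total t = Σ t_i = 50.08 days.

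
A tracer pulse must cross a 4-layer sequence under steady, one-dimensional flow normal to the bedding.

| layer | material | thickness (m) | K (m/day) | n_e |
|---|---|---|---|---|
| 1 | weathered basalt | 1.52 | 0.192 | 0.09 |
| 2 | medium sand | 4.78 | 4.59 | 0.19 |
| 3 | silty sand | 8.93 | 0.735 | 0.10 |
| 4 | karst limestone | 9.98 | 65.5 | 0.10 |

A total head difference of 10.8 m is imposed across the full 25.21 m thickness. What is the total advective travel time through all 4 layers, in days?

With flow normal to the layers, continuity requires the same specific discharge q through every layer.
Σ(b_i/K_i) = 1.52/0.192 + 4.78/4.59 + 8.93/0.735 + 9.98/65.5 = 21.26 d.
q = Δh / Σ(b_i/K_i) = 10.8 / 21.26 = 0.5080 m/day.
In each layer the seepage velocity is v_i = q/n_i, so the layer transit time is t_i = b_i·n_i / q:
  layer 1 (weathered basalt): t_1 = 1.52 × 0.09 / 0.5080 = 0.2693 d
  layer 2 (medium sand): t_2 = 4.78 × 0.19 / 0.5080 = 1.788 d
  layer 3 (silty sand): t_3 = 8.93 × 0.10 / 0.5080 = 1.758 d
  layer 4 (karst limestone): t_4 = 9.98 × 0.10 / 0.5080 = 1.965 d
Total t = Σ t_i = 5.780 days.

5.78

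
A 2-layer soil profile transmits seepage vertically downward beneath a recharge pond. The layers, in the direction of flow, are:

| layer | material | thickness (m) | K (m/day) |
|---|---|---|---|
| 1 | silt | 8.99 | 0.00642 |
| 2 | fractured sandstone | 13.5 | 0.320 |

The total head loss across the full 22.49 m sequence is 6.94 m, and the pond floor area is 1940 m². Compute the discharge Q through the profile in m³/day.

Flow is perpendicular to layering, so the layers act in series and the equivalent K is the thickness-weighted harmonic mean.
Total thickness L = 8.99 + 13.5 = 22.49 m.
Σ(b_i/K_i) = 8.99/0.00642 + 13.5/0.320 = 1442 d.
K_eq = L / Σ(b_i/K_i) = 22.49 / 1442 = 0.01559 m/day.
Q = K_eq · A · (Δh/L) = 0.01559 × 1940 × (6.94/22.49) = 9.334 m³/day.

9.33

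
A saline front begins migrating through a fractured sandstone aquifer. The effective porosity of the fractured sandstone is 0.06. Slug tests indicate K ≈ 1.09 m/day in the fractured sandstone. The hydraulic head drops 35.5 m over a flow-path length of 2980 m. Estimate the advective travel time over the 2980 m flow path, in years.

Hydraulic gradient i = Δh / L = 35.5 / 2980 = 0.01191.
Darcy flux q = K · i = 1.090 × 0.01191 = 0.01298 m/day.
Seepage velocity v = q / n_e = 0.01298 / 0.06 = 0.2164 m/day.
Travel time t = L / v = 2980 / 0.2164 = 13770 days = 37.70 years.

37.7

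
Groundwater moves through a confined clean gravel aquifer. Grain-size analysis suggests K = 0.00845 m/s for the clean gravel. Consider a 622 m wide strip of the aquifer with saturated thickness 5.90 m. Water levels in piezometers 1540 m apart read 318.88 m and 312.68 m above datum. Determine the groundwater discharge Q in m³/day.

10800

Convert K: 0.00845 m/s × 86400 = 730.1 m/day.
Cross-sectional area A = 622 × 5.90 = 3670 m².
Hydraulic gradient i = (318.88 − 312.68) / 1540 = 6.2 / 1540 = 0.004026.
Darcy's law: Q = K · A · i = 730.1 × 3670 × 0.004026 = 10787 m³/day.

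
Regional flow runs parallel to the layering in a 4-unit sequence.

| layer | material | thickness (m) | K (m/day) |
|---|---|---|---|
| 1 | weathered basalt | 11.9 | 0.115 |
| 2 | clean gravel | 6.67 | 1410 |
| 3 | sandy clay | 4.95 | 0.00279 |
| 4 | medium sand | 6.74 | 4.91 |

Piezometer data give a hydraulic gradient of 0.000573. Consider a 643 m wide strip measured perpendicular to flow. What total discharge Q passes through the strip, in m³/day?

Flow is parallel to layering, so each bed carries its own Darcy discharge and the transmissivities add.
Σ(K_i·b_i) = 0.115×11.9 + 1410×6.67 + 0.00279×4.95 + 4.91×6.74 = 9439 m²/day.
Hydraulic gradient i = 0.000573.
Q = Σ(K_i·b_i) · W · i = 9439 × 643 × 0.0005730 = 3478 m³/day.

3480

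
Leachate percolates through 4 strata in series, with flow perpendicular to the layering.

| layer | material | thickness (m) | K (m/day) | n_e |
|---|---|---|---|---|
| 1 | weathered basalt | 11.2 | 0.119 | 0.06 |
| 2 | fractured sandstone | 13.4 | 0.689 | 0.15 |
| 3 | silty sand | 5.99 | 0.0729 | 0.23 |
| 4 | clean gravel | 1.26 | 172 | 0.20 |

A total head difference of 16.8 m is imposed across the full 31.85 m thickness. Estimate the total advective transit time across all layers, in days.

With flow normal to the layers, continuity requires the same specific discharge q through every layer.
Σ(b_i/K_i) = 11.2/0.119 + 13.4/0.689 + 5.99/0.0729 + 1.26/172 = 195.7 d.
q = Δh / Σ(b_i/K_i) = 16.8 / 195.7 = 0.08583 m/day.
In each layer the seepage velocity is v_i = q/n_i, so the layer transit time is t_i = b_i·n_i / q:
  layer 1 (weathered basalt): t_1 = 11.2 × 0.06 / 0.08583 = 7.830 d
  layer 2 (fractured sandstone): t_2 = 13.4 × 0.15 / 0.08583 = 23.42 d
  layer 3 (silty sand): t_3 = 5.99 × 0.23 / 0.08583 = 16.05 d
  layer 4 (clean gravel): t_4 = 1.26 × 0.20 / 0.08583 = 2.936 d
Total t = Σ t_i = 50.24 days.

50.2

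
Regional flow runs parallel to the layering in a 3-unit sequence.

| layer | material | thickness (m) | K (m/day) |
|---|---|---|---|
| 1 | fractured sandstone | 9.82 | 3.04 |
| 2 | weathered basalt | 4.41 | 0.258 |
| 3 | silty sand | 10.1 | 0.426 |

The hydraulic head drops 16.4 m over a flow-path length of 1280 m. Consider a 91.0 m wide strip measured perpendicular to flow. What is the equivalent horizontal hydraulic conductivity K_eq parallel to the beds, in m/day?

Flow is parallel to layering, so each bed carries its own Darcy discharge and the transmissivities add.
Σ(K_i·b_i) = 3.04×9.82 + 0.258×4.41 + 0.426×10.1 = 35.29 m²/day.
Total thickness b = 24.33 m, so K_eq = Σ(K_i·b_i)/b = 1.451 m/day.

1.45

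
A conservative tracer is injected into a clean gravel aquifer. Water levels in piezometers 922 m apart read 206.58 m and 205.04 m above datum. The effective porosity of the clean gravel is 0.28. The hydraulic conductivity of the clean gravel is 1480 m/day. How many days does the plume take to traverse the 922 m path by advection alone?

Hydraulic gradient i = (206.58 − 205.04) / 922 = 1.54 / 922 = 0.001670.
Darcy flux q = K · i = 1480 × 0.001670 = 2.472 m/day.
Seepage velocity v = q / n_e = 2.472 / 0.28 = 8.829 m/day.
Travel time t = L / v = 922 / 8.829 = 104.4 days.

104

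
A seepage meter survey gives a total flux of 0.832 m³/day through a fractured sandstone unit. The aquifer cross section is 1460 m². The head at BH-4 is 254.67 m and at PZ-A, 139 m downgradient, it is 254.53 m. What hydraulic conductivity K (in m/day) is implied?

0.566

Hydraulic gradient i = (254.67 − 254.53) / 139 = 0.14 / 139 = 0.001007.
From Q = K·A·i, K = Q / (A·i) = 0.832 / (1460 × 0.001007) = 0.5658 m/day.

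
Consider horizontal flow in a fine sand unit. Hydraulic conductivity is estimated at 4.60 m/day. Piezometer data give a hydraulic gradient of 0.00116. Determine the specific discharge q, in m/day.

0.00534

Hydraulic gradient i = 0.00116.
Specific discharge q = K · i = 4.600 × 0.001160 = 0.005336 m/day.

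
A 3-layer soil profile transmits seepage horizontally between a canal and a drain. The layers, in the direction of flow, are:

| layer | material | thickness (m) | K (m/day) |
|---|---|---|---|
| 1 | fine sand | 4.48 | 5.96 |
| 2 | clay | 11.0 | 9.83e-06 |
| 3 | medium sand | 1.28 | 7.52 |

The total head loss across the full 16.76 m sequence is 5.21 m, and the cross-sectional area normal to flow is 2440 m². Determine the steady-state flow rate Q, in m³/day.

0.0114

Flow is perpendicular to layering, so the layers act in series and the equivalent K is the thickness-weighted harmonic mean.
Total thickness L = 4.48 + 11.0 + 1.28 = 16.76 m.
Σ(b_i/K_i) = 4.48/5.96 + 11.0/9.83e-06 + 1.28/7.52 = 1.119e+06 d.
K_eq = L / Σ(b_i/K_i) = 16.76 / 1.119e+06 = 1.498e-05 m/day.
Q = K_eq · A · (Δh/L) = 1.498e-05 × 2440 × (5.21/16.76) = 0.01136 m³/day.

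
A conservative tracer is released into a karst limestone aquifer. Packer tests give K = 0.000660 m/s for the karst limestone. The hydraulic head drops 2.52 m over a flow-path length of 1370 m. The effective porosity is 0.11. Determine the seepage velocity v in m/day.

Convert K: 0.000660 m/s × 86400 = 57.02 m/day.
Hydraulic gradient i = Δh / L = 2.52 / 1370 = 0.001839.
Darcy flux q = K · i = 57.02 × 0.001839 = 0.1049 m/day.
Seepage velocity v = q / n_e = 0.1049 / 0.11 = 0.9536 m/day.

0.954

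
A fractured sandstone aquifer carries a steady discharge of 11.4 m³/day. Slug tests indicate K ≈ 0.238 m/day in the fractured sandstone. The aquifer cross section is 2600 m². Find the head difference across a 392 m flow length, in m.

7.22

From Q = K·A·i, i = Q / (K·A) = 11.4 / (0.2380 × 2600) = 0.01842.
Head loss Δh = i · L = 0.01842 × 392 = 7.222 m.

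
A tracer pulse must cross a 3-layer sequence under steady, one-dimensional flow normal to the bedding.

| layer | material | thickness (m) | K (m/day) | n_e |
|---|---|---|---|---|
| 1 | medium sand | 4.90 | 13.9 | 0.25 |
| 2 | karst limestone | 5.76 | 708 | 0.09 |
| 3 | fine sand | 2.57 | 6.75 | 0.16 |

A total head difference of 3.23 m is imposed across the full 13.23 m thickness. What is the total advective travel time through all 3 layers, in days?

With flow normal to the layers, continuity requires the same specific discharge q through every layer.
Σ(b_i/K_i) = 4.90/13.9 + 5.76/708 + 2.57/6.75 = 0.7414 d.
q = Δh / Σ(b_i/K_i) = 3.23 / 0.7414 = 4.357 m/day.
In each layer the seepage velocity is v_i = q/n_i, so the layer transit time is t_i = b_i·n_i / q:
  layer 1 (medium sand): t_1 = 4.90 × 0.25 / 4.357 = 0.2812 d
  layer 2 (karst limestone): t_2 = 5.76 × 0.09 / 4.357 = 0.1190 d
  layer 3 (fine sand): t_3 = 2.57 × 0.16 / 4.357 = 0.09438 d
Total t = Σ t_i = 0.4946 days.

0.495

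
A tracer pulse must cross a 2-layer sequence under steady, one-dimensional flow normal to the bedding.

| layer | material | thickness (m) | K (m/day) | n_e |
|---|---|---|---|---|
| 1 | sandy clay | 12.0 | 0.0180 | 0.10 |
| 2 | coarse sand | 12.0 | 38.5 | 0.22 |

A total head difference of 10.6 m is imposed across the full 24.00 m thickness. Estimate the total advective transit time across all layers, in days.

With flow normal to the layers, continuity requires the same specific discharge q through every layer.
Σ(b_i/K_i) = 12.0/0.0180 + 12.0/38.5 = 667.0 d.
q = Δh / Σ(b_i/K_i) = 10.6 / 667.0 = 0.01589 m/day.
In each layer the seepage velocity is v_i = q/n_i, so the layer transit time is t_i = b_i·n_i / q:
  layer 1 (sandy clay): t_1 = 12.0 × 0.10 / 0.01589 = 75.51 d
  layer 2 (coarse sand): t_2 = 12.0 × 0.22 / 0.01589 = 166.1 d
Total t = Σ t_i = 241.6 days.

242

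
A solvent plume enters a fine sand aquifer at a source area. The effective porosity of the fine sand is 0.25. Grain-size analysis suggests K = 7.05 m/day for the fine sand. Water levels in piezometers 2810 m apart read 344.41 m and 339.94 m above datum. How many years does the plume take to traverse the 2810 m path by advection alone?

Hydraulic gradient i = (344.41 − 339.94) / 2810 = 4.47 / 2810 = 0.001591.
Darcy flux q = K · i = 7.050 × 0.001591 = 0.01121 m/day.
Seepage velocity v = q / n_e = 0.01121 / 0.25 = 0.04486 m/day.
Travel time t = L / v = 2810 / 0.04486 = 62641 days = 171.5 years.

172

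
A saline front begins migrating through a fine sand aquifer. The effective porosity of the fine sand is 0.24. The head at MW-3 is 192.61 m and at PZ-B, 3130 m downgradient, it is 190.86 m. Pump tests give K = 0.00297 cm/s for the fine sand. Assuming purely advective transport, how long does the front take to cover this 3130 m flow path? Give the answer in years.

1430

Convert K: 0.00297 cm/s × 864 = 2.566 m/day.
Hydraulic gradient i = (192.61 − 190.86) / 3130 = 1.75 / 3130 = 0.0005591.
Darcy flux q = K · i = 2.566 × 0.0005591 = 0.001435 m/day.
Seepage velocity v = q / n_e = 0.001435 / 0.24 = 0.005978 m/day.
Travel time t = L / v = 3130 / 0.005978 = 5.236e+05 days = 1434 years.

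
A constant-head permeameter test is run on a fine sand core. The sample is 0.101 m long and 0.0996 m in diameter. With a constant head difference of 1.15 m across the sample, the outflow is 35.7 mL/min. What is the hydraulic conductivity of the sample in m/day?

0.579

Cross-sectional area A = π·(d/2)² = π × (0.0996/2)² = 0.007791 m².
Convert discharge: 35.7 mL/min = 5.950e-07 m³/s.
Darcy's law rearranged: K = Q·L / (A·Δh) = 5.950e-07 × 0.101 / (0.007791 × 1.15) = 6.707e-06 m/s = 0.5795 m/day.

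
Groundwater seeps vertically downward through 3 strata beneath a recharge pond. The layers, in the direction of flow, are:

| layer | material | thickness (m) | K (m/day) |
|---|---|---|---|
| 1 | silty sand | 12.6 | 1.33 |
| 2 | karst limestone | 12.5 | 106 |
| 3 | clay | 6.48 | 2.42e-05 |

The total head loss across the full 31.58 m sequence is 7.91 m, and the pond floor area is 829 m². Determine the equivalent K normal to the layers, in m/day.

0.000118

Flow is perpendicular to layering, so the layers act in series and the equivalent K is the thickness-weighted harmonic mean.
Total thickness L = 12.6 + 12.5 + 6.48 = 31.58 m.
Σ(b_i/K_i) = 12.6/1.33 + 12.5/106 + 6.48/2.42e-05 = 2.678e+05 d.
K_eq = L / Σ(b_i/K_i) = 31.58 / 2.678e+05 = 0.0001179 m/day.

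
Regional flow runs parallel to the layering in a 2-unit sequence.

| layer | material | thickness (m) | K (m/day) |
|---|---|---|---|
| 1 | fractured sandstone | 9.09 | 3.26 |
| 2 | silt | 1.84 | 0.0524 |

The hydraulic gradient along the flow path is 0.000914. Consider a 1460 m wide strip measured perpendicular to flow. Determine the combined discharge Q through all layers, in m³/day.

Flow is parallel to layering, so each bed carries its own Darcy discharge and the transmissivities add.
Σ(K_i·b_i) = 3.26×9.09 + 0.0524×1.84 = 29.73 m²/day.
Hydraulic gradient i = 0.000914.
Q = Σ(K_i·b_i) · W · i = 29.73 × 1460 × 0.0009140 = 39.67 m³/day.

39.7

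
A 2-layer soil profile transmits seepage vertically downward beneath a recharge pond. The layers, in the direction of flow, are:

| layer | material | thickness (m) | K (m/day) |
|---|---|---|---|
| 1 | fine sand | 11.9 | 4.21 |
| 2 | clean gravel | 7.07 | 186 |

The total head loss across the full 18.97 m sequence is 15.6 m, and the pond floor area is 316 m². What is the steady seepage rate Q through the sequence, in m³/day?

Flow is perpendicular to layering, so the layers act in series and the equivalent K is the thickness-weighted harmonic mean.
Total thickness L = 11.9 + 7.07 = 18.97 m.
Σ(b_i/K_i) = 11.9/4.21 + 7.07/186 = 2.865 d.
K_eq = L / Σ(b_i/K_i) = 18.97 / 2.865 = 6.622 m/day.
Q = K_eq · A · (Δh/L) = 6.622 × 316 × (15.6/18.97) = 1721 m³/day.

1720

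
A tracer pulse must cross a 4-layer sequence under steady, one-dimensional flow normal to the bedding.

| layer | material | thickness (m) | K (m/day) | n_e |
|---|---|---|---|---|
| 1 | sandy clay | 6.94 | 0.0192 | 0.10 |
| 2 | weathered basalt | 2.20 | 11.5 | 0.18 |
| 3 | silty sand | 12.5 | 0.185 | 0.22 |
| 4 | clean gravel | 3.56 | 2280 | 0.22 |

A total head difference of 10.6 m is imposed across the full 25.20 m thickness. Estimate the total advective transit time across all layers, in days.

187

With flow normal to the layers, continuity requires the same specific discharge q through every layer.
Σ(b_i/K_i) = 6.94/0.0192 + 2.20/11.5 + 12.5/0.185 + 3.56/2280 = 429.2 d.
q = Δh / Σ(b_i/K_i) = 10.6 / 429.2 = 0.02470 m/day.
In each layer the seepage velocity is v_i = q/n_i, so the layer transit time is t_i = b_i·n_i / q:
  layer 1 (sandy clay): t_1 = 6.94 × 0.10 / 0.02470 = 28.10 d
  layer 2 (weathered basalt): t_2 = 2.20 × 0.18 / 0.02470 = 16.03 d
  layer 3 (silty sand): t_3 = 12.5 × 0.22 / 0.02470 = 111.4 d
  layer 4 (clean gravel): t_4 = 3.56 × 0.22 / 0.02470 = 31.71 d
Total t = Σ t_i = 187.2 days.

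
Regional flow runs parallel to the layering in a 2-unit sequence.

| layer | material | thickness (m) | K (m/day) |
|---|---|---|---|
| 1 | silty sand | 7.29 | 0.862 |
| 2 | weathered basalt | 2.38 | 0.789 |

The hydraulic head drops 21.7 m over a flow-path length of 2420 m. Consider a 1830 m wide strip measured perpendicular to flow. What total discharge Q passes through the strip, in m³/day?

134

Flow is parallel to layering, so each bed carries its own Darcy discharge and the transmissivities add.
Σ(K_i·b_i) = 0.862×7.29 + 0.789×2.38 = 8.162 m²/day.
Hydraulic gradient i = Δh / L = 21.7 / 2420 = 0.008967.
Q = Σ(K_i·b_i) · W · i = 8.162 × 1830 × 0.008967 = 133.9 m³/day.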